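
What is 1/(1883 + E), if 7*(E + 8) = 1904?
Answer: 1/2147 ≈ 0.00046577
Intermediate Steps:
E = 264 (E = -8 + (⅐)*1904 = -8 + 272 = 264)
1/(1883 + E) = 1/(1883 + 264) = 1/2147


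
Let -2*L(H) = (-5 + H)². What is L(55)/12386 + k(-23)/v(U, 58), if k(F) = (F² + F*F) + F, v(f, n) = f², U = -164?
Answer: -10400245/166566928 ≈ -0.062439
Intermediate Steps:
L(H) = -(-5 + H)²/2
k(F) = F + 2*F² (k(F) = (F² + F²) + F = 2*F² + F = F + 2*F²)
L(55)/12386 + k(-23)/v(U, 58) = -(-5 + 55)²/2/12386 + (-23*(1 + 2*(-23)))/((-164)²) = -½*50²*(1/12386) - 23*(1 - 46)/26896 = -½*2500*(1/12386) - 23*(-45)*(1/26896) = -1250*1/12386 + 1035*(1/26896) = -625/6193 + 1035/26896 = -10400245/166566928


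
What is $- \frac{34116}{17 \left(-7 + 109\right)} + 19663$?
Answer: $\frac{5676921}{289} \approx 19643.0$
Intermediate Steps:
$- \frac{34116}{17 \left(-7 + 109\right)} + 19663 = - \frac{34116}{17 \cdot 102} + 19663 = - \frac{34116}{1734} + 19663 = \left(-34116\right) \frac{1}{1734} + 19663 = - \frac{5686}{289} + 19663 = \frac{5676921}{289}$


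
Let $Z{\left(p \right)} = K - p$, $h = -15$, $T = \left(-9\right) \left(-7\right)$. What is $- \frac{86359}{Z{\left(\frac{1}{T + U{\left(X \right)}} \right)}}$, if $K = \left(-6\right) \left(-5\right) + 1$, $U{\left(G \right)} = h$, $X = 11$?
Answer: $- \frac{4145232}{1487} \approx -2787.6$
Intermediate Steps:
$T = 63$
$U{\left(G \right)} = -15$
$K = 31$ ($K = 30 + 1 = 31$)
$Z{\left(p \right)} = 31 - p$
$- \frac{86359}{Z{\left(\frac{1}{T + U{\left(X \right)}} \right)}} = - \frac{86359}{31 - \frac{1}{63 - 15}} = - \frac{86359}{31 - \frac{1}{48}} = - \frac{86359}{\frac{1487}{48}} = \left(-86359\right) \frac{48}{1487} = - \frac{4145232}{1487}$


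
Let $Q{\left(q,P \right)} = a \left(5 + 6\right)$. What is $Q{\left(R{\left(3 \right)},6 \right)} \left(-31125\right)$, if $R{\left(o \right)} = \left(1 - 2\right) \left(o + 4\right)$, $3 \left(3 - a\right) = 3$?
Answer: $-684750$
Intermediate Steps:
$a = 2$ ($a = 3 - 1 = 2$)
$R{\left(o \right)} = -4 - o$ ($R{\left(o \right)} = - (4 + o) = -4 - o$)
$Q{\left(q,P \right)} = 22$ ($Q{\left(q,P \right)} = 2 \left(5 + 6\right) = 2 \cdot 11 = 22$)
$Q{\left(R{\left(3 \right)},6 \right)} \left(-31125\right) = 22 \left(-31125\right) = -684750$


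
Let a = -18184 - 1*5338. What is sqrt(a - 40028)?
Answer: 5*I*sqrt(2542) ≈ 252.09*I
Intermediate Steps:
a = -23522 (a = -18184 - 5338 = -23522)
sqrt(a - 40028) = sqrt(-23522 - 40028) = sqrt(-63550) = 5*I*sqrt(2542)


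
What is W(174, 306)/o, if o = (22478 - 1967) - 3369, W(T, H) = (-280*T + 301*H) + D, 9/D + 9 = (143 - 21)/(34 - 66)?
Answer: 1482331/585685 ≈ 2.5309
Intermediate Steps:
D = -144/205 (D = 9/(-9 + (143 - 21)/(34 - 66)) = 9/(-9 + 122/(-32)) = 9/(-9 + 122*(-1/32)) = 9/(-9 - 61/16) = 9/(-205/16) = 9*(-16/205) = -144/205 ≈ -0.70244)
W(T, H) = -144/205 - 280*T + 301*H (W(T, H) = (-280*T + 301*H) - 144/205 = -144/205 - 280*T + 301*H)
o = 17142 (o = 20511 - 3369 = 17142)
W(174, 306)/o = (-144/205 - 280*174 + 301*306)/17142 = (-144/205 - 48720 + 92106)*(1/17142) = (8893986/205)*(1/17142) = 1482331/585685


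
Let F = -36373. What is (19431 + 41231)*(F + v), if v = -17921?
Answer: -3293582628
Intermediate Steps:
(19431 + 41231)*(F + v) = (19431 + 41231)*(-36373 - 17921) = 60662*(-54294) = -3293582628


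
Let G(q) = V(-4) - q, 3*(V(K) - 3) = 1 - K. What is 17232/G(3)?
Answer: 51696/5 ≈ 10339.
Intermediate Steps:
V(K) = 10/3 - K/3 (V(K) = 3 + (1 - K)/3 = 3 + (⅓ - K/3) = 10/3 - K/3)
G(q) = 14/3 - q (G(q) = (10/3 - ⅓*(-4)) - q = (10/3 + 4/3) - q = 14/3 - q)
17232/G(3) = 17232/(14/3 - 1*3) = 17232/(14/3 - 3) = 17232/(5/3) = 17232*(⅗) = 51696/5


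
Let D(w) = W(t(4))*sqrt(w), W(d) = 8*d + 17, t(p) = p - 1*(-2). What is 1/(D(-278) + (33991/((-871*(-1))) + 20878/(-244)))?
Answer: -525515214354/13287021274858289 - 733954821860*I*sqrt(278)/13287021274858289 ≈ -3.9551e-5 - 0.00092101*I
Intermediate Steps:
t(p) = 2 + p (t(p) = p + 2 = 2 + p)
W(d) = 17 + 8*d
D(w) = 65*sqrt(w) (D(w) = (17 + 8*(2 + 4))*sqrt(w) = (17 + 8*6)*sqrt(w) = (17 + 48)*sqrt(w) = 65*sqrt(w))
1/(D(-278) + (33991/((-871*(-1))) + 20878/(-244))) = 1/(65*sqrt(-278) + (33991/((-871*(-1))) + 20878/(-244))) = 1/(65*(I*sqrt(278)) + (33991/871 + 20878*(-1/244))) = 1/(65*I*sqrt(278) + (33991*(1/871) - 10439/122)) = 1/(65*I*sqrt(278) + (33991/871 - 10439/122)) = 1/(65*I*sqrt(278) - 4945467/106262) = 1/(-4945467/106262 + 65*I*sqrt(278))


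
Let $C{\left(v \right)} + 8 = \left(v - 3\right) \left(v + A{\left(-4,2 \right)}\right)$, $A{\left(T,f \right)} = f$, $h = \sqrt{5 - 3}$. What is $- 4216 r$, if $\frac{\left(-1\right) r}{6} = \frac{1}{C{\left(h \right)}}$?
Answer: $- \frac{151776}{71} + \frac{12648 \sqrt{2}}{71} \approx -1885.8$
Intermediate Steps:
$h = \sqrt{2} \approx 1.4142$
$C{\left(v \right)} = -8 + \left(-3 + v\right) \left(2 + v\right)$ ($C{\left(v \right)} = -8 + \left(v - 3\right) \left(v + 2\right) = -8 + \left(-3 + v\right) \left(2 + v\right)$)
$r = - \frac{6}{-12 - \sqrt{2}}$ ($r = - \frac{6}{-14 + \left(\sqrt{2}\right)^{2} - \sqrt{2}} = - \frac{6}{-14 + 2 - \sqrt{2}} = - \frac{6}{-12 - \sqrt{2}} \approx 0.44729$)
$- 4216 r = - 4216 \left(\frac{36}{71} - \frac{3 \sqrt{2}}{71}\right) = - \frac{151776}{71} + \frac{12648 \sqrt{2}}{71}$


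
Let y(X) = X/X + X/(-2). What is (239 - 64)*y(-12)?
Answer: 1225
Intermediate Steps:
y(X) = 1 - X/2 (y(X) = 1 + X*(-1/2) = 1 - X/2)
(239 - 64)*y(-12) = (239 - 64)*(1 - 1/2*(-12)) = 175*(1 + 6) = 175*7 = 1225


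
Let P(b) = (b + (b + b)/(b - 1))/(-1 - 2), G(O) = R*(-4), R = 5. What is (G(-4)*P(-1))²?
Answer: 0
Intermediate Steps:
G(O) = -20 (G(O) = 5*(-4) = -20)
P(b) = -b/3 - 2*b/(3*(-1 + b)) (P(b) = (b + (2*b)/(-1 + b))/(-3) = (b + 2*b/(-1 + b))*(-⅓) = -b/3 - 2*b/(3*(-1 + b)))
(G(-4)*P(-1))² = (-(-20)*(-1)*(1 - 1)/(-3 + 3*(-1)))² = (-(-20)*(-1)*0/(-3 - 3))² = (-(-20)*(-1)*0/(-6))² = (-(-20)*(-1)*(-1)*0/6)² = (-20*0)² = 0² = 0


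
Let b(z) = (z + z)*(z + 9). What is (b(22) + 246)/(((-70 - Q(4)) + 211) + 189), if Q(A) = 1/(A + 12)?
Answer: 25760/5279 ≈ 4.8797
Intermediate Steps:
Q(A) = 1/(12 + A)
b(z) = 2*z*(9 + z) (b(z) = (2*z)*(9 + z) = 2*z*(9 + z))
(b(22) + 246)/(((-70 - Q(4)) + 211) + 189) = (2*22*(9 + 22) + 246)/(((-70 - 1/(12 + 4)) + 211) + 189) = (2*22*31 + 246)/(((-70 - 1/16) + 211) + 189) = (1364 + 246)/(((-70 - 1*1/16) + 211) + 189) = 1610/(((-70 - 1/16) + 211) + 189) = 1610/((-1121/16 + 211) + 189) = 1610/(2255/16 + 189) = 1610/(5279/16) = 1610*(16/5279) = 25760/5279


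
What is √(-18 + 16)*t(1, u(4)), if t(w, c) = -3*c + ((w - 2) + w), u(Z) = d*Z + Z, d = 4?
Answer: -60*I*√2 ≈ -84.853*I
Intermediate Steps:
u(Z) = 5*Z (u(Z) = 4*Z + Z = 5*Z)
t(w, c) = -2 - 3*c + 2*w (t(w, c) = -3*c + ((-2 + w) + w) = -3*c + (-2 + 2*w) = -2 - 3*c + 2*w)
√(-18 + 16)*t(1, u(4)) = √(-18 + 16)*(-2 - 15*4 + 2*1) = √(-2)*(-2 - 3*20 + 2) = (I*√2)*(-2 - 60 + 2) = (I*√2)*(-60) = -60*I*√2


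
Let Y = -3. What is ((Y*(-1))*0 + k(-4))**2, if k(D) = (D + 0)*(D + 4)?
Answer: 0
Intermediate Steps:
k(D) = D*(4 + D)
((Y*(-1))*0 + k(-4))**2 = (-3*(-1)*0 - 4*(4 - 4))**2 = (3*0 - 4*0)**2 = (0 + 0)**2 = 0**2 = 0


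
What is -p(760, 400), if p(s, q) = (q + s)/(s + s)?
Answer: -29/38 ≈ -0.76316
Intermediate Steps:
p(s, q) = (q + s)/(2*s) (p(s, q) = (q + s)/((2*s)) = (q + s)*(1/(2*s)) = (q + s)/(2*s))
-p(760, 400) = -(400 + 760)/(2*760) = -1160/(2*760) = -1*29/38 = -29/38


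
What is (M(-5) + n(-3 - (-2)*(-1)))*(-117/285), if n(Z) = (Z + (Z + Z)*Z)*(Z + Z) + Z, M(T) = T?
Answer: 3588/19 ≈ 188.84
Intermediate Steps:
n(Z) = Z + 2*Z*(Z + 2*Z²) (n(Z) = (Z + (2*Z)*Z)*(2*Z) + Z = (Z + 2*Z²)*(2*Z) + Z = 2*Z*(Z + 2*Z²) + Z = Z + 2*Z*(Z + 2*Z²))
(M(-5) + n(-3 - (-2)*(-1)))*(-117/285) = (-5 + (-3 - (-2)*(-1))*(1 + 2*(-3 - (-2)*(-1)) + 4*(-3 - (-2)*(-1))²))*(-117/285) = (-5 + (-3 - 2*1)*(1 + 2*(-3 - 2*1) + 4*(-3 - 2*1)²))*(-117*1/285) = (-5 + (-3 - 2)*(1 + 2*(-3 - 2) + 4*(-3 - 2)²))*(-39/95) = (-5 - 5*(1 + 2*(-5) + 4*(-5)²))*(-39/95) = (-5 - 5*(1 - 10 + 4*25))*(-39/95) = (-5 - 5*(1 - 10 + 100))*(-39/95) = (-5 - 5*91)*(-39/95) = (-5 - 455)*(-39/95) = -460*(-39/95) = 3588/19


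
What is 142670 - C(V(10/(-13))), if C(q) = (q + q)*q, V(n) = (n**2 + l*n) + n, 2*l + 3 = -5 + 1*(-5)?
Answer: 4073469420/28561 ≈ 1.4262e+5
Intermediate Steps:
l = -13/2 (l = -3/2 + (-5 + 1*(-5))/2 = -3/2 + (-5 - 5)/2 = -3/2 + (1/2)*(-10) = -3/2 - 5 = -13/2 ≈ -6.5000)
V(n) = n**2 - 11*n/2 (V(n) = (n**2 - 13*n/2) + n = n**2 - 11*n/2)
C(q) = 2*q**2 (C(q) = (2*q)*q = 2*q**2)
142670 - C(V(10/(-13))) = 142670 - 2*((10/(-13))*(-11 + 2*(10/(-13)))/2)**2 = 142670 - 2*((10*(-1/13))*(-11 + 2*(10*(-1/13)))/2)**2 = 142670 - 2*((1/2)*(-10/13)*(-11 + 2*(-10/13)))**2 = 142670 - 2*((1/2)*(-10/13)*(-11 - 20/13))**2 = 142670 - 2*((1/2)*(-10/13)*(-163/13))**2 = 142670 - 2*(815/169)**2 = 142670 - 2*664225/28561 = 142670 - 1*1328450/28561 = 142670 - 1328450/28561 = 4073469420/28561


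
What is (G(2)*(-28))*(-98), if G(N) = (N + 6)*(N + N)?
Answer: 87808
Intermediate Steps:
G(N) = 2*N*(6 + N) (G(N) = (6 + N)*(2*N) = 2*N*(6 + N))
(G(2)*(-28))*(-98) = ((2*2*(6 + 2))*(-28))*(-98) = ((2*2*8)*(-28))*(-98) = (32*(-28))*(-98) = -896*(-98) = 87808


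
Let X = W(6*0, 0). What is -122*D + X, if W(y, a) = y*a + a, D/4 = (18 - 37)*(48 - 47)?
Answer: 9272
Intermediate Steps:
D = -76 (D = 4*((18 - 37)*(48 - 47)) = 4*(-19*1) = 4*(-19) = -76)
W(y, a) = a + a*y (W(y, a) = a*y + a = a + a*y)
X = 0 (X = 0*(1 + 6*0) = 0*(1 + 0) = 0*1 = 0)
-122*D + X = -122*(-76) + 0 = 9272 + 0 = 9272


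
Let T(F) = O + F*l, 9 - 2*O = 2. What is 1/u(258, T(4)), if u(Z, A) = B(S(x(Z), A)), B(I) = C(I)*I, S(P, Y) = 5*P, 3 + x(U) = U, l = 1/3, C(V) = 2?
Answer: 1/2550 ≈ 0.00039216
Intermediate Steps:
O = 7/2 (O = 9/2 - ½*2 = 9/2 - 1 = 7/2 ≈ 3.5000)
l = ⅓ ≈ 0.33333
x(U) = -3 + U
T(F) = 7/2 + F/3 (T(F) = 7/2 + F*(⅓) = 7/2 + F/3)
B(I) = 2*I
u(Z, A) = -30 + 10*Z (u(Z, A) = 2*(5*(-3 + Z)) = 2*(-15 + 5*Z) = -30 + 10*Z)
1/u(258, T(4)) = 1/(-30 + 10*258) = 1/(-30 + 2580) = 1/2550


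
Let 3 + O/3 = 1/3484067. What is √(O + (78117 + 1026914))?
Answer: √13413555812753727959/3484067 ≈ 1051.2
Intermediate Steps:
O = -31356600/3484067 (O = -9 + 3/3484067 = -31356600/3484067 ≈ -9.0000)
√(O + (78117 + 1026914)) = √(-31356600/3484067 + (78117 + 1026914)) = √(-31356600/3484067 + 1105031) = √(3849970684477/3484067) = √13413555812753727959/3484067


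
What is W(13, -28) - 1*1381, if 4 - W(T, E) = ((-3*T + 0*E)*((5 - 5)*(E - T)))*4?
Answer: -1377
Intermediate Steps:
W(T, E) = 4 (W(T, E) = 4 - (-3*T + 0*E)*((5 - 5)*(E - T))*4 = 4 - (-3*T + 0)*(0*(E - T))*4 = 4 - -3*T*0*4 = 4 - 0*4 = 4 - 1*0 = 4 + 0 = 4)
W(13, -28) - 1*1381 = 4 - 1*1381 = 4 - 1381 = -1377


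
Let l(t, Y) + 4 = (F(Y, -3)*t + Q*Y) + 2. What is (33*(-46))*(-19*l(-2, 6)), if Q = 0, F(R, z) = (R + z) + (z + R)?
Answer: -403788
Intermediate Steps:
F(R, z) = 2*R + 2*z (F(R, z) = (R + z) + (R + z) = 2*R + 2*z)
l(t, Y) = -2 + t*(-6 + 2*Y) (l(t, Y) = -4 + (((2*Y + 2*(-3))*t + 0*Y) + 2) = -4 + (((2*Y - 6)*t + 0) + 2) = -4 + (((-6 + 2*Y)*t + 0) + 2) = -4 + ((t*(-6 + 2*Y) + 0) + 2) = -4 + (t*(-6 + 2*Y) + 2) = -4 + (2 + t*(-6 + 2*Y)) = -2 + t*(-6 + 2*Y))
(33*(-46))*(-19*l(-2, 6)) = (33*(-46))*(-19*(-2 + 2*(-2)*(-3 + 6))) = -(-28842)*(-2 + 2*(-2)*3) = -(-28842)*(-2 - 12) = -(-28842)*(-14) = -1518*266 = -403788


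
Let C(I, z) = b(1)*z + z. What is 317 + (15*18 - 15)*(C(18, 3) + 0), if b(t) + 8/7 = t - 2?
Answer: -3901/7 ≈ -557.29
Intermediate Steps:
b(t) = -22/7 + t (b(t) = -8/7 + (t - 2) = -8/7 + (-2 + t) = -22/7 + t)
C(I, z) = -8*z/7 (C(I, z) = (-22/7 + 1)*z + z = -15*z/7 + z = -8*z/7)
317 + (15*18 - 15)*(C(18, 3) + 0) = 317 + (15*18 - 15)*(-8/7*3 + 0) = 317 + (270 - 15)*(-24/7 + 0) = 317 + 255*(-24/7) = 317 - 6120/7 = -3901/7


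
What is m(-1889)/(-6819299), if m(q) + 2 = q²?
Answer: -3568319/6819299 ≈ -0.52327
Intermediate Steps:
m(q) = -2 + q²
m(-1889)/(-6819299) = (-2 + (-1889)²)/(-6819299) = (-2 + 3568321)*(-1/6819299) = 3568319*(-1/6819299) = -3568319/6819299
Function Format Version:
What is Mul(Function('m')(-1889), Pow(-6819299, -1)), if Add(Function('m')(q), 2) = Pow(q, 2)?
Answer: Rational(-3568319, 6819299) ≈ -0.52327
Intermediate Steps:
Function('m')(q) = Add(-2, Pow(q, 2))
Mul(Function('m')(-1889), Pow(-6819299, -1)) = Mul(Add(-2, Pow(-1889, 2)), Pow(-6819299, -1)) = Mul(Add(-2, 3568321), Rational(-1, 6819299)) = Mul(3568319, Rational(-1, 6819299)) = Rational(-3568319, 6819299)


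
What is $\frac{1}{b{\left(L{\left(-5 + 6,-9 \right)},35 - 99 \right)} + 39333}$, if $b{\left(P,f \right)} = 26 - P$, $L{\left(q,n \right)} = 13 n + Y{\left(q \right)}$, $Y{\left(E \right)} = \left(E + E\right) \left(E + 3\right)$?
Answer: $\frac{1}{39468} \approx 2.5337 \cdot 10^{-5}$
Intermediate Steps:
$Y{\left(E \right)} = 2 E \left(3 + E\right)$
$L{\left(q,n \right)} = 13 n + 2 q \left(3 + q\right)$
$\frac{1}{b{\left(L{\left(-5 + 6,-9 \right)},35 - 99 \right)} + 39333} = \frac{1}{\left(26 - \left(13 \left(-9\right) + 2 \left(-5 + 6\right) \left(3 + \left(-5 + 6\right)\right)\right)\right) + 39333} = \frac{1}{\left(26 - \left(-117 + 2 \cdot 1 \left(3 + 1\right)\right)\right) + 39333} = \frac{1}{\left(26 - \left(-117 + 2 \cdot 1 \cdot 4\right)\right) + 39333} = \frac{1}{\left(26 - \left(-117 + 8\right)\right) + 39333} = \frac{1}{\left(26 - -109\right) + 39333} = \frac{1}{\left(26 + 109\right) + 39333} = \frac{1}{135 + 39333} = \frac{1}{39468}$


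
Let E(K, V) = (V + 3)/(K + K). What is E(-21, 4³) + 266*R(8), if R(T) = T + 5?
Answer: 145169/42 ≈ 3456.4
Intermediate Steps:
R(T) = 5 + T
E(K, V) = (3 + V)/(2*K) (E(K, V) = (3 + V)/((2*K)) = (3 + V)*(1/(2*K)) = (3 + V)/(2*K))
E(-21, 4³) + 266*R(8) = (½)*(3 + 4³)/(-21) + 266*(5 + 8) = (½)*(-1/21)*(3 + 64) + 266*13 = (½)*(-1/21)*67 + 3458 = -67/42 + 3458 = 145169/42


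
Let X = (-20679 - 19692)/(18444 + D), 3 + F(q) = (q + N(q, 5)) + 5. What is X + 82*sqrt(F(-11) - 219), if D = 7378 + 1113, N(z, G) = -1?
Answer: -40371/26935 + 82*I*sqrt(229) ≈ -1.4988 + 1240.9*I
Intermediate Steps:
F(q) = 1 + q (F(q) = -3 + ((q - 1) + 5) = -3 + ((-1 + q) + 5) = -3 + (4 + q) = 1 + q)
D = 8491
X = -40371/26935 (X = (-20679 - 19692)/(18444 + 8491) = -40371/26935 ≈ -1.4988)
X + 82*sqrt(F(-11) - 219) = -40371/26935 + 82*sqrt((1 - 11) - 219) = -40371/26935 + 82*sqrt(-10 - 219) = -40371/26935 + 82*sqrt(-229) = -40371/26935 + 82*(I*sqrt(229)) = -40371/26935 + 82*I*sqrt(229)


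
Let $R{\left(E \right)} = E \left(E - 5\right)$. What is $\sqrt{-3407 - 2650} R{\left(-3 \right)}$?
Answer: $72 i \sqrt{673} \approx 1867.8 i$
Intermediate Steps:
$R{\left(E \right)} = E \left(-5 + E\right)$
$\sqrt{-3407 - 2650} R{\left(-3 \right)} = \sqrt{-3407 - 2650} \left(- 3 \left(-5 - 3\right)\right) = \sqrt{-6057} \left(\left(-3\right) \left(-8\right)\right) = 3 i \sqrt{673} \cdot 24 = 72 i \sqrt{673}$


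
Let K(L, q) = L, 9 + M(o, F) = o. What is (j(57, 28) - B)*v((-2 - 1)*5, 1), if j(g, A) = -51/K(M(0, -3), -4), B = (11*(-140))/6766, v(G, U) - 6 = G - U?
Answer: -598210/10149 ≈ -58.943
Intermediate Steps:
v(G, U) = 6 + G - U (v(G, U) = 6 + (G - U) = 6 + G - U)
M(o, F) = -9 + o
B = -770/3383 (B = -1540*1/6766 = -770/3383 ≈ -0.22761)
j(g, A) = 17/3 (j(g, A) = -51/(-9 + 0) = -51/(-9) = -51*(-1/9) = 17/3)
(j(57, 28) - B)*v((-2 - 1)*5, 1) = (17/3 - 1*(-770/3383))*(6 + (-2 - 1)*5 - 1*1) = (17/3 + 770/3383)*(6 - 3*5 - 1) = 59821*(6 - 15 - 1)/10149 = (59821/10149)*(-10) = -598210/10149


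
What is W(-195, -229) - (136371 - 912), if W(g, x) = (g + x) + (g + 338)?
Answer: -135740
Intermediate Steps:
W(g, x) = 338 + x + 2*g (W(g, x) = (g + x) + (338 + g) = 338 + x + 2*g)
W(-195, -229) - (136371 - 912) = (338 - 229 + 2*(-195)) - (136371 - 912) = (338 - 229 - 390) - 1*135459 = -281 - 135459 = -135740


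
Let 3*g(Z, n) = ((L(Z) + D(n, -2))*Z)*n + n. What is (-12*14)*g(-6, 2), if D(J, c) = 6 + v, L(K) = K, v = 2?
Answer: 1232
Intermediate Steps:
D(J, c) = 8 (D(J, c) = 6 + 2 = 8)
g(Z, n) = n/3 + Z*n*(8 + Z)/3 (g(Z, n) = (((Z + 8)*Z)*n + n)/3 = (((8 + Z)*Z)*n + n)/3 = ((Z*(8 + Z))*n + n)/3 = (Z*n*(8 + Z) + n)/3 = (n + Z*n*(8 + Z))/3 = n/3 + Z*n*(8 + Z)/3)
(-12*14)*g(-6, 2) = (-12*14)*((1/3)*2*(1 + (-6)**2 + 8*(-6))) = -56*2*(1 + 36 - 48) = -56*2*(-11) = -168*(-22/3) = 1232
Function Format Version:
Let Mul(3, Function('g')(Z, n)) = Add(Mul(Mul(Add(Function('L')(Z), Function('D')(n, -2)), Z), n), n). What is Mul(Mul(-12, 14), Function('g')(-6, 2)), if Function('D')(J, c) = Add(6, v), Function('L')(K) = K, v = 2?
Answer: 1232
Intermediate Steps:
Function('D')(J, c) = 8 (Function('D')(J, c) = Add(6, 2) = 8)
Function('g')(Z, n) = Add(Mul(Rational(1, 3), n), Mul(Rational(1, 3), Z, n, Add(8, Z))) (Function('g')(Z, n) = Mul(Rational(1, 3), Add(Mul(Mul(Add(Z, 8), Z), n), n)) = Mul(Rational(1, 3), Add(Mul(Mul(Add(8, Z), Z), n), n)) = Mul(Rational(1, 3), Add(Mul(Mul(Z, Add(8, Z)), n), n)) = Mul(Rational(1, 3), Add(Mul(Z, n, Add(8, Z)), n)) = Mul(Rational(1, 3), Add(n, Mul(Z, n, Add(8, Z)))) = Add(Mul(Rational(1, 3), n), Mul(Rational(1, 3), Z, n, Add(8, Z))))
Mul(Mul(-12, 14), Function('g')(-6, 2)) = Mul(Mul(-12, 14), Mul(Rational(1, 3), 2, Add(1, Pow(-6, 2), Mul(8, -6)))) = Mul(-168, Mul(Rational(1, 3), 2, Add(1, 36, -48))) = Mul(-168, Mul(Rational(1, 3), 2, -11)) = Mul(-168, Rational(-22, 3)) = 1232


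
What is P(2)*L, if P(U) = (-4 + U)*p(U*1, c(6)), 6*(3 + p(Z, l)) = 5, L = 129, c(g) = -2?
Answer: 559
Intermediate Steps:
p(Z, l) = -13/6 (p(Z, l) = -3 + (⅙)*5 = -3 + ⅚ = -13/6)
P(U) = 26/3 - 13*U/6 (P(U) = (-4 + U)*(-13/6) = 26/3 - 13*U/6)
P(2)*L = (26/3 - 13/6*2)*129 = (26/3 - 13/3)*129 = (13/3)*129 = 559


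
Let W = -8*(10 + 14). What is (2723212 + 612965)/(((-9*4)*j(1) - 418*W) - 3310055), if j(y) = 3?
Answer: -3336177/3229907 ≈ -1.0329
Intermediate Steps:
W = -192 (W = -8*24 = -192)
(2723212 + 612965)/(((-9*4)*j(1) - 418*W) - 3310055) = (2723212 + 612965)/((-9*4*3 - 418*(-192)) - 3310055) = 3336177/((-36*3 + 80256) - 3310055) = 3336177/((-108 + 80256) - 3310055) = 3336177/(80148 - 3310055) = 3336177/(-3229907) = 3336177*(-1/3229907) = -3336177/3229907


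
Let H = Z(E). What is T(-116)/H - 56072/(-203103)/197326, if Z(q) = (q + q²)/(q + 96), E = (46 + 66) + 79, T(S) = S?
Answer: -55594089981433/61238423939184 ≈ -0.90783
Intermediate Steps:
E = 191 (E = 112 + 79 = 191)
Z(q) = (q + q²)/(96 + q)
H = 36672/287 (H = 191*(1 + 191)/(96 + 191) = 191*192/287 = 191*(1/287)*192 = 36672/287 ≈ 127.78)
T(-116)/H - 56072/(-203103)/197326 = -116/36672/287 - 56072/(-203103)/197326 = -116*287/36672 - 56072*(-1/203103)*(1/197326) = -8323/9168 + (56072/203103)*(1/197326) = -8323/9168 + 28036/20038751289 = -55594089981433/61238423939184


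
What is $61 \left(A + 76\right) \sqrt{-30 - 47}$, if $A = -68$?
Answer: $488 i \sqrt{77} \approx 4282.2 i$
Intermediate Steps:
$61 \left(A + 76\right) \sqrt{-30 - 47} = 61 \left(-68 + 76\right) \sqrt{-30 - 47} = 61 \cdot 8 \sqrt{-77} = 61 \cdot 8 i \sqrt{77} = 488 i \sqrt{77}$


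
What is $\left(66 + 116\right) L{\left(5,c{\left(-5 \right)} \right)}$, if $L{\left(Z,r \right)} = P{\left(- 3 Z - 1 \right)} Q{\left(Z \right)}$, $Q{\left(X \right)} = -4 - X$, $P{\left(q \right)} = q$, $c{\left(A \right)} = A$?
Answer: $26208$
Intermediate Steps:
$L{\left(Z,r \right)} = \left(-1 - 3 Z\right) \left(-4 - Z\right)$ ($L{\left(Z,r \right)} = \left(- 3 Z - 1\right) \left(-4 - Z\right) = \left(-1 - 3 Z\right) \left(-4 - Z\right)$)
$\left(66 + 116\right) L{\left(5,c{\left(-5 \right)} \right)} = \left(66 + 116\right) \left(1 + 3 \cdot 5\right) \left(4 + 5\right) = 182 \left(1 + 15\right) 9 = 182 \cdot 16 \cdot 9 = 182 \cdot 144 = 26208$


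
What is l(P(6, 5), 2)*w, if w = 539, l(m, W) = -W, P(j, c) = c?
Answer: -1078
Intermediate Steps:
l(P(6, 5), 2)*w = -1*2*539 = -2*539 = -1078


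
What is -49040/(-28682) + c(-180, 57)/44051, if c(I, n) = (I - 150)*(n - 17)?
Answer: 890829320/631735391 ≈ 1.4101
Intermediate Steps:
c(I, n) = (-150 + I)*(-17 + n)
-49040/(-28682) + c(-180, 57)/44051 = -49040/(-28682) + (2550 - 150*57 - 17*(-180) - 180*57)/44051 = -49040*(-1/28682) + (2550 - 8550 + 3060 - 10260)*(1/44051) = 24520/14341 - 13200*1/44051 = 24520/14341 - 13200/44051 = 890829320/631735391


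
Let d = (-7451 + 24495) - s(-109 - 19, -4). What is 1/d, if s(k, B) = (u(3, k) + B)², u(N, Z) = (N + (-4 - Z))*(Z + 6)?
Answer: -1/240170960 ≈ -4.1637e-9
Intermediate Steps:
u(N, Z) = (6 + Z)*(-4 + N - Z) (u(N, Z) = (-4 + N - Z)*(6 + Z) = (6 + Z)*(-4 + N - Z))
s(k, B) = (-6 + B - k² - 7*k)² (s(k, B) = ((-24 - k² - 10*k + 6*3 + 3*k) + B)² = ((-24 - k² - 10*k + 18 + 3*k) + B)² = ((-6 - k² - 7*k) + B)² = (-6 + B - k² - 7*k)²)
d = -240170960 (d = (-7451 + 24495) - (6 + (-109 - 19)² - 1*(-4) + 7*(-109 - 19))² = 17044 - (6 + (-128)² + 4 + 7*(-128))² = 17044 - (6 + 16384 + 4 - 896)² = 17044 - 1*15498² = 17044 - 1*240188004 = 17044 - 240188004 = -240170960)
1/d = 1/(-240170960) = -1/240170960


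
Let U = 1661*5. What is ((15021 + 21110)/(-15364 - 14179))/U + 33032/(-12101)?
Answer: -8104990863911/2969036196115 ≈ -2.7298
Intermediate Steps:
U = 8305
((15021 + 21110)/(-15364 - 14179))/U + 33032/(-12101) = ((15021 + 21110)/(-15364 - 14179))/8305 + 33032/(-12101) = (36131/(-29543))*(1/8305) + 33032*(-1/12101) = (36131*(-1/29543))*(1/8305) - 33032/12101 = -36131/29543*1/8305 - 33032/12101 = -36131/245354615 - 33032/12101 = -8104990863911/2969036196115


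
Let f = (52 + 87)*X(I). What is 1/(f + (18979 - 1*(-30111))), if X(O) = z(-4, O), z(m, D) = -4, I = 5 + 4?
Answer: 1/48534 ≈ 2.0604e-5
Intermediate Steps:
I = 9
X(O) = -4
f = -556 (f = (52 + 87)*(-4) = 139*(-4) = -556)
1/(f + (18979 - 1*(-30111))) = 1/(-556 + (18979 - 1*(-30111))) = 1/(-556 + (18979 + 30111)) = 1/(-556 + 49090) = 1/48534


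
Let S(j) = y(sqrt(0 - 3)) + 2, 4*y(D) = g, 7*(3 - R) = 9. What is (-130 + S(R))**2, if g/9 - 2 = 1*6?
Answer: 12100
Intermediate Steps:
g = 72 (g = 18 + 9*(1*6) = 18 + 9*6 = 18 + 54 = 72)
R = 12/7 (R = 3 - 1/7*9 = 3 - 9/7 = 12/7 ≈ 1.7143)
y(D) = 18 (y(D) = (1/4)*72 = 18)
S(j) = 20 (S(j) = 18 + 2 = 20)
(-130 + S(R))**2 = (-130 + 20)**2 = (-110)**2 = 12100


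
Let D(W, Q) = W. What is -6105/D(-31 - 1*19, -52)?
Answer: 1221/10 ≈ 122.10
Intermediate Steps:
-6105/D(-31 - 1*19, -52) = -6105/(-31 - 1*19) = -6105/(-31 - 19) = -6105/(-50) = -6105*(-1/50) = 1221/10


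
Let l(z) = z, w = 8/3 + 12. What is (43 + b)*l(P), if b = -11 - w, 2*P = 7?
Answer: 182/3 ≈ 60.667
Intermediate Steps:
P = 7/2 (P = (½)*7 = 7/2 ≈ 3.5000)
w = 44/3 (w = 8*(⅓) + 12 = 8/3 + 12 = 44/3 ≈ 14.667)
b = -77/3 (b = -11 - 1*44/3 = -11 - 44/3 = -77/3 ≈ -25.667)
(43 + b)*l(P) = (43 - 77/3)*(7/2) = (52/3)*(7/2) = 182/3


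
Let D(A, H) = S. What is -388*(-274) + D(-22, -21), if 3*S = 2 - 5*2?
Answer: 318928/3 ≈ 1.0631e+5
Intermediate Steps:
S = -8/3 (S = (2 - 5*2)/3 = (2 - 10)/3 = (⅓)*(-8) = -8/3 ≈ -2.6667)
D(A, H) = -8/3
-388*(-274) + D(-22, -21) = -388*(-274) - 8/3 = 106312 - 8/3 = 318928/3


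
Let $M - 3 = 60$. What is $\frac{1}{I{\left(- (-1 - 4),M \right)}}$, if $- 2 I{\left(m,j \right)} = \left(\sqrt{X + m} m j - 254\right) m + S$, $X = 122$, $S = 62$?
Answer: $- \frac{2416}{313580111} - \frac{3150 \sqrt{127}}{313580111} \approx -0.00012091$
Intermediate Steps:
$M = 63$ ($M = 3 + 60 = 63$)
$I{\left(m,j \right)} = -31 - \frac{m \left(-254 + j m \sqrt{122 + m}\right)}{2}$ ($I{\left(m,j \right)} = - \frac{\left(\sqrt{122 + m} m j - 254\right) m + 62}{2} = - \frac{\left(m \sqrt{122 + m} j - 254\right) m + 62}{2} = - \frac{\left(j m \sqrt{122 + m} - 254\right) m + 62}{2} = - \frac{\left(-254 + j m \sqrt{122 + m}\right) m + 62}{2} = - \frac{m \left(-254 + j m \sqrt{122 + m}\right) + 62}{2} = - \frac{62 + m \left(-254 + j m \sqrt{122 + m}\right)}{2} = -31 - \frac{m \left(-254 + j m \sqrt{122 + m}\right)}{2}$)
$\frac{1}{I{\left(- (-1 - 4),M \right)}} = \frac{1}{-31 + 127 \left(- (-1 - 4)\right) - \frac{63 \left(- (-1 - 4)\right)^{2} \sqrt{122 - \left(-1 - 4\right)}}{2}} = \frac{1}{-31 + 127 \left(\left(-1\right) \left(-5\right)\right) - \frac{63 \left(\left(-1\right) \left(-5\right)\right)^{2} \sqrt{122 - -5}}{2}} = \frac{1}{-31 + 127 \cdot 5 - \frac{63 \cdot 5^{2} \sqrt{122 + 5}}{2}} = \frac{1}{-31 + 635 - \frac{63}{2} \cdot 25 \sqrt{127}} = \frac{1}{-31 + 635 - \frac{1575 \sqrt{127}}{2}} = \frac{1}{604 - \frac{1575 \sqrt{127}}{2}}$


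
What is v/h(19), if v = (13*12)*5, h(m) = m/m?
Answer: 780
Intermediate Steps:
h(m) = 1
v = 780 (v = 156*5 = 780)
v/h(19) = 780/1 = 780*1 = 780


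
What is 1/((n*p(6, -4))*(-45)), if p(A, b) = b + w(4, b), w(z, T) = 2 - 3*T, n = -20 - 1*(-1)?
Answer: 1/8550 ≈ 0.00011696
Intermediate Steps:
n = -19 (n = -20 + 1 = -19)
p(A, b) = 2 - 2*b (p(A, b) = b + (2 - 3*b) = 2 - 2*b)
1/((n*p(6, -4))*(-45)) = 1/(-19*(2 - 2*(-4))*(-45)) = 1/(-19*(2 + 8)*(-45)) = 1/(-19*10*(-45)) = 1/(-190*(-45)) = 1/8550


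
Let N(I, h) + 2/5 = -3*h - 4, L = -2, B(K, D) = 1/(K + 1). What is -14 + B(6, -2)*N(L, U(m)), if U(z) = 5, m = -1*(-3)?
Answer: -587/35 ≈ -16.771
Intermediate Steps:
B(K, D) = 1/(1 + K)
m = 3
N(I, h) = -22/5 - 3*h (N(I, h) = -⅖ + (-3*h - 4) = -⅖ + (-4 - 3*h) = -22/5 - 3*h)
-14 + B(6, -2)*N(L, U(m)) = -14 + (-22/5 - 3*5)/(1 + 6) = -14 + (-22/5 - 15)/7 = -14 + (⅐)*(-97/5) = -14 - 97/35 = -587/35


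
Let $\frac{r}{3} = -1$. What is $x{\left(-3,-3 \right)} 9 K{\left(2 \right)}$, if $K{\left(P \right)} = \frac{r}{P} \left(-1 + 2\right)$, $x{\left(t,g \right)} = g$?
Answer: $\frac{81}{2} \approx 40.5$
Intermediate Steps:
$r = -3$ ($r = 3 \left(-1\right) = -3$)
$K{\left(P \right)} = - \frac{3}{P}$ ($K{\left(P \right)} = - \frac{3}{P} \left(-1 + 2\right) = - \frac{3}{P} 1 = - \frac{3}{P}$)
$x{\left(-3,-3 \right)} 9 K{\left(2 \right)} = \left(-3\right) 9 \left(- \frac{3}{2}\right) = - 27 \left(\left(-3\right) \frac{1}{2}\right) = \left(-27\right) \left(- \frac{3}{2}\right) = \frac{81}{2}$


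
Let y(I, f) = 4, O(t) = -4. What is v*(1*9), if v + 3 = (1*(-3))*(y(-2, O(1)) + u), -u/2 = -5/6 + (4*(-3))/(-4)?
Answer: -18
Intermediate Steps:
u = -13/3 (u = -2*(-5/6 + (4*(-3))/(-4)) = -2*(-5*⅙ - 12*(-¼)) = -2*(-⅚ + 3) = -2*13/6 = -13/3 ≈ -4.3333)
v = -2 (v = -3 + (1*(-3))*(4 - 13/3) = -3 - 3*(-⅓) = -3 + 1 = -2)
v*(1*9) = -2*9 = -18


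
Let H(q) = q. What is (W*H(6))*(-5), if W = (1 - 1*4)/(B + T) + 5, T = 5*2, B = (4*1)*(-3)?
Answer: -195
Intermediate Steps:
B = -12 (B = 4*(-3) = -12)
T = 10
W = 13/2 (W = (1 - 1*4)/(-12 + 10) + 5 = (1 - 4)/(-2) + 5 = -½*(-3) + 5 = 3/2 + 5 = 13/2 ≈ 6.5000)
(W*H(6))*(-5) = ((13/2)*6)*(-5) = 39*(-5) = -195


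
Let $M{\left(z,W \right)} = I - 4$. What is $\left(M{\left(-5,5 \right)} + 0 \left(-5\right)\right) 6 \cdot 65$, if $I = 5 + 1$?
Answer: $780$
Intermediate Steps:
$I = 6$
$M{\left(z,W \right)} = 2$ ($M{\left(z,W \right)} = 6 - 4 = 2$)
$\left(M{\left(-5,5 \right)} + 0 \left(-5\right)\right) 6 \cdot 65 = \left(2 + 0 \left(-5\right)\right) 6 \cdot 65 = \left(2 + 0\right) 390 = 2 \cdot 390 = 780$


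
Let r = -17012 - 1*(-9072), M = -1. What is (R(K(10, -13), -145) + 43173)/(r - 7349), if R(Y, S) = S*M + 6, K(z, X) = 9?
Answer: -43324/15289 ≈ -2.8337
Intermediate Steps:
R(Y, S) = 6 - S (R(Y, S) = S*(-1) + 6 = -S + 6 = 6 - S)
r = -7940 (r = -17012 + 9072 = -7940)
(R(K(10, -13), -145) + 43173)/(r - 7349) = ((6 - 1*(-145)) + 43173)/(-7940 - 7349) = ((6 + 145) + 43173)/(-15289) = (151 + 43173)*(-1/15289) = 43324*(-1/15289) = -43324/15289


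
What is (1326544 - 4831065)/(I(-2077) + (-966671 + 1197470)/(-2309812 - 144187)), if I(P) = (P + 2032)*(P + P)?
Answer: -8600091029479/458725802271 ≈ -18.748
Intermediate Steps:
I(P) = 2*P*(2032 + P) (I(P) = (2032 + P)*(2*P) = 2*P*(2032 + P))
(1326544 - 4831065)/(I(-2077) + (-966671 + 1197470)/(-2309812 - 144187)) = (1326544 - 4831065)/(2*(-2077)*(2032 - 2077) + (-966671 + 1197470)/(-2309812 - 144187)) = -3504521/(2*(-2077)*(-45) + 230799/(-2453999)) = -3504521/(186930 + 230799*(-1/2453999)) = -3504521/(186930 - 230799/2453999) = -3504521/458725802271/2453999 = -3504521*2453999/458725802271 = -8600091029479/458725802271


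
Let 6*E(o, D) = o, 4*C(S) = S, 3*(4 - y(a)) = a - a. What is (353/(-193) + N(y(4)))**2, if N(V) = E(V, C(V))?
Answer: 452929/335241 ≈ 1.3511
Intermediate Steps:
y(a) = 4 (y(a) = 4 - (a - a)/3 = 4 - 1/3*0 = 4 + 0 = 4)
C(S) = S/4
E(o, D) = o/6
N(V) = V/6
(353/(-193) + N(y(4)))**2 = (353/(-193) + (1/6)*4)**2 = (353*(-1/193) + 2/3)**2 = (-353/193 + 2/3)**2 = (-673/579)**2 = 452929/335241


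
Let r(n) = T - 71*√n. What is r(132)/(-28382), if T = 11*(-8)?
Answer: 44/14191 + 71*√33/14191 ≈ 0.031842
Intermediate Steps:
T = -88
r(n) = -88 - 71*√n
r(132)/(-28382) = (-88 - 142*√33)/(-28382) = (-88 - 142*√33)*(-1/28382) = 44/14191 + 71*√33/14191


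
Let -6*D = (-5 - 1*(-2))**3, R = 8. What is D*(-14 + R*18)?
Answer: 585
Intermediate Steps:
D = 9/2 (D = -(-5 - 1*(-2))**3/6 = -(-5 + 2)**3/6 = -1/6*(-3)**3 = -1/6*(-27) = 9/2 ≈ 4.5000)
D*(-14 + R*18) = 9*(-14 + 8*18)/2 = 9*(-14 + 144)/2 = (9/2)*130 = 585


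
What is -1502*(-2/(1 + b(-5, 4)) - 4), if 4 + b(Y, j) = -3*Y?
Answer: 18775/3 ≈ 6258.3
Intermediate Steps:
b(Y, j) = -4 - 3*Y
-1502*(-2/(1 + b(-5, 4)) - 4) = -1502*(-2/(1 + (-4 - 3*(-5))) - 4) = -1502*(-2/(1 + (-4 + 15)) - 4) = -1502*(-2/(1 + 11) - 4) = -1502*(-2/12 - 4) = -1502*(-2*1/12 - 4) = -1502*(-⅙ - 4) = -1502*(-25/6) = 18775/3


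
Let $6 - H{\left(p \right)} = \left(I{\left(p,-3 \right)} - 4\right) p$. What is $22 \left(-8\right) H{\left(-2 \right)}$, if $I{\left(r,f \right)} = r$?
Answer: $1056$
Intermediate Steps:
$H{\left(p \right)} = 6 - p \left(-4 + p\right)$ ($H{\left(p \right)} = 6 - \left(p - 4\right) p = 6 - \left(-4 + p\right) p = 6 - p \left(-4 + p\right)$)
$22 \left(-8\right) H{\left(-2 \right)} = 22 \left(-8\right) \left(6 - \left(-2\right)^{2} + 4 \left(-2\right)\right) = - 176 \left(6 - 4 - 8\right) = \left(-176\right) \left(-6\right) = 1056$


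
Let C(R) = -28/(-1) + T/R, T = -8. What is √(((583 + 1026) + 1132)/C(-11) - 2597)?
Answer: I*√62449579/158 ≈ 50.016*I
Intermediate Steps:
C(R) = 28 - 8/R (C(R) = -28/(-1) - 8/R = -28*(-1) - 8/R = 28 - 8/R)
√(((583 + 1026) + 1132)/C(-11) - 2597) = √(((583 + 1026) + 1132)/(28 - 8/(-11)) - 2597) = √((1609 + 1132)/(28 - 8*(-1/11)) - 2597) = √(2741/(28 + 8/11) - 2597) = √(2741/(316/11) - 2597) = √(2741*(11/316) - 2597) = √(30151/316 - 2597) = √(-790501/316) = I*√62449579/158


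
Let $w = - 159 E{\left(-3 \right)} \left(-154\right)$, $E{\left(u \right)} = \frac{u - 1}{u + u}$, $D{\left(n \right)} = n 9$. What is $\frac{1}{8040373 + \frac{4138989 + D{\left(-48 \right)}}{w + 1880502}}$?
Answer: $\frac{1896826}{15251192694655} \approx 1.2437 \cdot 10^{-7}$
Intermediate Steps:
$D{\left(n \right)} = 9 n$
$E{\left(u \right)} = \frac{-1 + u}{2 u}$
$w = 16324$ ($w = - 159 \frac{-1 - 3}{2 \left(-3\right)} \left(-154\right) = - 159 \cdot \frac{1}{2} \left(- \frac{1}{3}\right) \left(-4\right) \left(-154\right) = \left(-159\right) \frac{2}{3} \left(-154\right) = \left(-106\right) \left(-154\right) = 16324$)
$\frac{1}{8040373 + \frac{4138989 + D{\left(-48 \right)}}{w + 1880502}} = \frac{1}{8040373 + \frac{4138989 + 9 \left(-48\right)}{16324 + 1880502}} = \frac{1}{8040373 + \frac{4138989 - 432}{1896826}} = \frac{1}{8040373 + 4138557 \cdot \frac{1}{1896826}} = \frac{1}{8040373 + \frac{4138557}{1896826}} = \frac{1}{\frac{15251192694655}{1896826}} = \frac{1896826}{15251192694655}$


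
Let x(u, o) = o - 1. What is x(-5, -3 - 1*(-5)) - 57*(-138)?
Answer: 7867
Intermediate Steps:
x(u, o) = -1 + o
x(-5, -3 - 1*(-5)) - 57*(-138) = (-1 + (-3 - 1*(-5))) - 57*(-138) = (-1 + (-3 + 5)) + 7866 = (-1 + 2) + 7866 = 1 + 7866 = 7867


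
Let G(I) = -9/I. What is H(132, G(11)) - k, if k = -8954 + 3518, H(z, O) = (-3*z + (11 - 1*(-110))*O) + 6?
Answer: 4947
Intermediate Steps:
H(z, O) = 6 - 3*z + 121*O (H(z, O) = (-3*z + (11 + 110)*O) + 6 = (-3*z + 121*O) + 6 = 6 - 3*z + 121*O)
k = -5436
H(132, G(11)) - k = (6 - 3*132 + 121*(-9/11)) - 1*(-5436) = (6 - 396 + 121*(-9*1/11)) + 5436 = (6 - 396 + 121*(-9/11)) + 5436 = (6 - 396 - 99) + 5436 = -489 + 5436 = 4947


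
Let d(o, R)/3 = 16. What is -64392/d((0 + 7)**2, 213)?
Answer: -2683/2 ≈ -1341.5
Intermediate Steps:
d(o, R) = 48 (d(o, R) = 3*16 = 48)
-64392/d((0 + 7)**2, 213) = -64392/48 = -64392*1/48 = -2683/2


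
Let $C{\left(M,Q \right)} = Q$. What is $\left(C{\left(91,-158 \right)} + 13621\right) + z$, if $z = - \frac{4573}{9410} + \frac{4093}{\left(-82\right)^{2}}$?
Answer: $\frac{425925005599}{31636420} \approx 13463.0$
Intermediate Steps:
$z = \frac{3883139}{31636420}$ ($z = \left(-4573\right) \frac{1}{9410} + \frac{4093}{6724} = - \frac{4573}{9410} + 4093 \cdot \frac{1}{6724} = - \frac{4573}{9410} + \frac{4093}{6724} = \frac{3883139}{31636420} \approx 0.12274$)
$\left(C{\left(91,-158 \right)} + 13621\right) + z = \left(-158 + 13621\right) + \frac{3883139}{31636420} = 13463 + \frac{3883139}{31636420} = \frac{425925005599}{31636420}$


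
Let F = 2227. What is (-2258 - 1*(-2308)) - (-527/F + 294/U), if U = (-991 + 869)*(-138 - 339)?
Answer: 63822700/1270569 ≈ 50.232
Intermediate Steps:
U = 58194 (U = -122*(-477) = 58194)
(-2258 - 1*(-2308)) - (-527/F + 294/U) = (-2258 - 1*(-2308)) - (-527/2227 + 294/58194) = (-2258 + 2308) - (-527*1/2227 + 294*(1/58194)) = 50 - (-31/131 + 49/9699) = 50 - 1*(-294250/1270569) = 50 + 294250/1270569 = 63822700/1270569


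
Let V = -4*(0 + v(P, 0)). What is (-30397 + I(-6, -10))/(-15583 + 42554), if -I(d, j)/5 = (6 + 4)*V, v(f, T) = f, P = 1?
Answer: -30197/26971 ≈ -1.1196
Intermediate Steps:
V = -4 (V = -4*(0 + 1) = -4*1 = -4)
I(d, j) = 200 (I(d, j) = -5*(6 + 4)*(-4) = -50*(-4) = -5*(-40) = 200)
(-30397 + I(-6, -10))/(-15583 + 42554) = (-30397 + 200)/(-15583 + 42554) = -30197/26971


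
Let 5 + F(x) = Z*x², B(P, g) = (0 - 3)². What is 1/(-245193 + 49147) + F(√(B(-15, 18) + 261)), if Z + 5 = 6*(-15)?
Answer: -5029560131/196046 ≈ -25655.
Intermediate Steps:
B(P, g) = 9 (B(P, g) = (-3)² = 9)
Z = -95 (Z = -5 + 6*(-15) = -5 - 90 = -95)
F(x) = -5 - 95*x²
1/(-245193 + 49147) + F(√(B(-15, 18) + 261)) = 1/(-245193 + 49147) + (-5 - 95*(√(9 + 261))²) = 1/(-196046) + (-5 - 95*(√270)²) = -1/196046 + (-5 - 95*(3*√30)²) = -1/196046 + (-5 - 95*270) = -1/196046 + (-5 - 25650) = -1/196046 - 25655 = -5029560131/196046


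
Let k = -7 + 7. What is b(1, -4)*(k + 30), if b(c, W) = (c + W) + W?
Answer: -210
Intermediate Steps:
k = 0
b(c, W) = c + 2*W (b(c, W) = (W + c) + W = c + 2*W)
b(1, -4)*(k + 30) = (1 + 2*(-4))*(0 + 30) = (1 - 8)*30 = -7*30 = -210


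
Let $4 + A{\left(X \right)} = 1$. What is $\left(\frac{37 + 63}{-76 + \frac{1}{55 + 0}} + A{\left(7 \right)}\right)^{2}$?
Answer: $\frac{325333369}{17464041} \approx 18.629$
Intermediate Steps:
$A{\left(X \right)} = -3$ ($A{\left(X \right)} = -4 + 1 = -3$)
$\left(\frac{37 + 63}{-76 + \frac{1}{55 + 0}} + A{\left(7 \right)}\right)^{2} = \left(\frac{37 + 63}{-76 + \frac{1}{55 + 0}} - 3\right)^{2} = \left(\frac{100}{-76 + \frac{1}{55}} - 3\right)^{2} = \left(\frac{100}{- \frac{4179}{55}} - 3\right)^{2} = \left(100 \left(- \frac{55}{4179}\right) - 3\right)^{2} = \left(- \frac{5500}{4179} - 3\right)^{2} = \left(- \frac{18037}{4179}\right)^{2} = \frac{325333369}{17464041}$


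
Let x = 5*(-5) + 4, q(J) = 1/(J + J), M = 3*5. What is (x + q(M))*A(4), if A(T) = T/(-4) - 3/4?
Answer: 4403/120 ≈ 36.692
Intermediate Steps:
A(T) = -¾ - T/4 (A(T) = T*(-¼) - 3*¼ = -T/4 - ¾ = -¾ - T/4)
M = 15
q(J) = 1/(2*J)
x = -21 (x = -25 + 4 = -21)
(x + q(M))*A(4) = (-21 + (½)/15)*(-¾ - ¼*4) = (-21 + (½)*(1/15))*(-¾ - 1) = (-21 + 1/30)*(-7/4) = -629/30*(-7/4) = 4403/120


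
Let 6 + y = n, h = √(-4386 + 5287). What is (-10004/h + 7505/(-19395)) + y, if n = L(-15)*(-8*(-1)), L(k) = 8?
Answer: 223481/3879 - 10004*√901/901 ≈ -275.67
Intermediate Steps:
h = √901 ≈ 30.017
n = 64 (n = 8*(-8*(-1)) = 8*8 = 64)
y = 58 (y = -6 + 64 = 58)
(-10004/h + 7505/(-19395)) + y = (-10004*√901/901 + 7505/(-19395)) + 58 = (-10004*√901/901 + 7505*(-1/19395)) + 58 = (-10004*√901/901 - 1501/3879) + 58 = (-1501/3879 - 10004*√901/901) + 58 = 223481/3879 - 10004*√901/901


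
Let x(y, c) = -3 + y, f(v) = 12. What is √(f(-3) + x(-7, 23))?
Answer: √2 ≈ 1.4142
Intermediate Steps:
√(f(-3) + x(-7, 23)) = √(12 + (-3 - 7)) = √(12 - 10) = √2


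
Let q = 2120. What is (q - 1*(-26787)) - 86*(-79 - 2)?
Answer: 35873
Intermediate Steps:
(q - 1*(-26787)) - 86*(-79 - 2) = (2120 - 1*(-26787)) - 86*(-79 - 2) = (2120 + 26787) - 86*(-81) = 28907 + 6966 = 35873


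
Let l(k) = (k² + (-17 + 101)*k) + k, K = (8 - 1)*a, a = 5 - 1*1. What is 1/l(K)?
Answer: 1/3164 ≈ 0.00031606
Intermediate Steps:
a = 4 (a = 5 - 1 = 4)
K = 28 (K = (8 - 1)*4 = 7*4 = 28)
l(k) = k² + 85*k (l(k) = (k² + 84*k) + k = k² + 85*k)
1/l(K) = 1/(28*(85 + 28)) = 1/(28*113) = 1/3164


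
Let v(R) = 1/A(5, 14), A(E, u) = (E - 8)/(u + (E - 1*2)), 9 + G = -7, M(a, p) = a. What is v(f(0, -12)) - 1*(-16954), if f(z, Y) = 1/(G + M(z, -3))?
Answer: 50845/3 ≈ 16948.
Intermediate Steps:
G = -16 (G = -9 - 7 = -16)
A(E, u) = (-8 + E)/(-2 + E + u) (A(E, u) = (-8 + E)/(u + (E - 2)) = (-8 + E)/(u + (-2 + E)) = (-8 + E)/(-2 + E + u))
f(z, Y) = 1/(-16 + z)
v(R) = -17/3 (v(R) = 1/((-8 + 5)/(-2 + 5 + 14)) = 1/(-3/17) = -17/3)
v(f(0, -12)) - 1*(-16954) = -17/3 - 1*(-16954) = -17/3 + 16954 = 50845/3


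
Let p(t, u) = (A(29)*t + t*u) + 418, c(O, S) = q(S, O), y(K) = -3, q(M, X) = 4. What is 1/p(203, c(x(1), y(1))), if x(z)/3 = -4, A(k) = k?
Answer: 1/7117 ≈ 0.00014051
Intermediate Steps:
x(z) = -12 (x(z) = 3*(-4) = -12)
c(O, S) = 4
p(t, u) = 418 + 29*t + t*u (p(t, u) = (29*t + t*u) + 418 = 418 + 29*t + t*u)
1/p(203, c(x(1), y(1))) = 1/(418 + 29*203 + 203*4) = 1/(418 + 5887 + 812) = 1/7117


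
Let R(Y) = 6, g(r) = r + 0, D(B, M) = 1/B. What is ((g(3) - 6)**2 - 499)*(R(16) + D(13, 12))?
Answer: -38710/13 ≈ -2977.7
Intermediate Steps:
g(r) = r
((g(3) - 6)**2 - 499)*(R(16) + D(13, 12)) = ((3 - 6)**2 - 499)*(6 + 1/13) = ((-3)**2 - 499)*(6 + 1/13) = (9 - 499)*(79/13) = -490*79/13 = -38710/13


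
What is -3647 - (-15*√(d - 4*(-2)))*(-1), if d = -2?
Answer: -3647 - 15*√6 ≈ -3683.7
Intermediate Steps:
-3647 - (-15*√(d - 4*(-2)))*(-1) = -3647 - (-15*√(-2 - 4*(-2)))*(-1) = -3647 - (-15*√(-2 + 8))*(-1) = -3647 - (-15*√6)*(-1) = -3647 - 15*√6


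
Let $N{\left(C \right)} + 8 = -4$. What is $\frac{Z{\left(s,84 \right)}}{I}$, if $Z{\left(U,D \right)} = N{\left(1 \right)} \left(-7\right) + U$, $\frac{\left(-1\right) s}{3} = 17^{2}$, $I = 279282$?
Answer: $- \frac{261}{93094} \approx -0.0028036$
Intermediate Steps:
$N{\left(C \right)} = -12$ ($N{\left(C \right)} = -8 - 4 = -12$)
$s = -867$ ($s = - 3 \cdot 17^{2} = \left(-3\right) 289 = -867$)
$Z{\left(U,D \right)} = 84 + U$ ($Z{\left(U,D \right)} = \left(-12\right) \left(-7\right) + U = 84 + U$)
$\frac{Z{\left(s,84 \right)}}{I} = \frac{84 - 867}{279282} = \left(-783\right) \frac{1}{279282} = - \frac{261}{93094}$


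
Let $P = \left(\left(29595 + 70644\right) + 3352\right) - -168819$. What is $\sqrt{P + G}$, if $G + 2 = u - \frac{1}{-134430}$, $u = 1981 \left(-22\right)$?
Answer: $\frac{\sqrt{4135211874301830}}{134430} \approx 478.36$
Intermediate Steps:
$u = -43582$
$G = - \frac{5858997119}{134430}$ ($G = -2 - \frac{5858728259}{134430} = - \frac{5858997119}{134430} \approx -43584.0$)
$P = 272410$ ($P = \left(100239 + 3352\right) + 168819 = 103591 + 168819 = 272410$)
$\sqrt{P + G} = \sqrt{272410 - \frac{5858997119}{134430}} = \sqrt{\frac{30761079181}{134430}} = \frac{\sqrt{4135211874301830}}{134430}$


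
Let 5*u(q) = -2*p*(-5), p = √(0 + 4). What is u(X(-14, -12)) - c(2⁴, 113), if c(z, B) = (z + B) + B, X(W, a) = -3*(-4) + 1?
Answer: -238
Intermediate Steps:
p = 2 (p = √4 = 2)
X(W, a) = 13 (X(W, a) = 12 + 1 = 13)
c(z, B) = z + 2*B (c(z, B) = (B + z) + B = z + 2*B)
u(q) = 4 (u(q) = (-2*2*(-5))/5 = (-4*(-5))/5 = (⅕)*20 = 4)
u(X(-14, -12)) - c(2⁴, 113) = 4 - (2⁴ + 2*113) = 4 - (16 + 226) = 4 - 1*242 = 4 - 242 = -238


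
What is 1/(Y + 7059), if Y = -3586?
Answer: 1/3473 ≈ 0.00028794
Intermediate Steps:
1/(Y + 7059) = 1/(-3586 + 7059) = 1/3473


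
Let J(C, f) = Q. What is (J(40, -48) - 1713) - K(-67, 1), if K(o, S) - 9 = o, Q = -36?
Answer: -1691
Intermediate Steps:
K(o, S) = 9 + o
J(C, f) = -36
(J(40, -48) - 1713) - K(-67, 1) = (-36 - 1713) - (9 - 67) = -1749 - 1*(-58) = -1749 + 58 = -1691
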